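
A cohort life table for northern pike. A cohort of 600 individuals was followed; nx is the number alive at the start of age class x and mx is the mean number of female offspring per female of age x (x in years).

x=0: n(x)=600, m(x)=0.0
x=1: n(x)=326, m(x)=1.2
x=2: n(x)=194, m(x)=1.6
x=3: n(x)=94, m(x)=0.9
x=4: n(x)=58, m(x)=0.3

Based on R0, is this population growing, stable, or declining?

lx = nx/n0 = nx/600: 1, 0.54333…, 0.32333…, 0.15667…, 0.09667…
R0 = Σ lx·mx = 0 + 0.652… + 0.517333… + 0.141… + 0.029… = 1.339333…
R0 > 1, so the population is growing.

growing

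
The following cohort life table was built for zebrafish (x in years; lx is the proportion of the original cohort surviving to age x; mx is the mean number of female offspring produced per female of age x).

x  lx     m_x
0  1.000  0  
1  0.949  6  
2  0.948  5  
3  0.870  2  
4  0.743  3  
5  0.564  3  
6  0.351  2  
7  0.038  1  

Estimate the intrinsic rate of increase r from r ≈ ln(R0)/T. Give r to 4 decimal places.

1.1251

R0 = Σ lx·mx = 0 + 5.694 + 4.74 + 1.74 + 2.229 + 1.692 + 0.702 + 0.038 = 16.835
Σ x·lx·mx = 42.248; T = 42.248/16.835 = 2.50953…
r ≈ ln(R0)/T = ln(16.835)/2.50953… = 1.125093… → 1.1251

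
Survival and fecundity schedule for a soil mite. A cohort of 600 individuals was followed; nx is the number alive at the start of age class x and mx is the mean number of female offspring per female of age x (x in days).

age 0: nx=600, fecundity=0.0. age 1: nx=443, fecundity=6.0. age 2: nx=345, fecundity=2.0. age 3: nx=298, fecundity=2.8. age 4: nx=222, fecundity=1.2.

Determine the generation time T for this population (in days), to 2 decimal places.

1.71

lx = nx/n0 = nx/600: 1, 0.73833…, 0.575, 0.49667…, 0.37
lx·mx: 0, 4.43…, 1.15, 1.390667…, 0.444 → R0 = 7.414667…
x·lx·mx: 0, 4.43…, 2.3, 4.172…, 1.776 → Σ = 12.678…
T = 12.678… / 7.414667… = 1.709854… → 1.71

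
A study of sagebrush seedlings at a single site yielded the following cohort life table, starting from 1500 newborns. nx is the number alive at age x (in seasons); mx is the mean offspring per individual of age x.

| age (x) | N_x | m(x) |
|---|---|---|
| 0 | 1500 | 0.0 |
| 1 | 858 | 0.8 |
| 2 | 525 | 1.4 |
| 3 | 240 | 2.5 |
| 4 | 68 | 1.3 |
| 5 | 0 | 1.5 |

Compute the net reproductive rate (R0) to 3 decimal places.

1.407

lx = nx/n0 = nx/1500: 1, 0.572, 0.35, 0.16, 0.04533…, 0
lx·mx by age: 0, 0.4576, 0.49, 0.4, 0.058933…, 0
R0 = Σ lx·mx = 1.406533… → 1.407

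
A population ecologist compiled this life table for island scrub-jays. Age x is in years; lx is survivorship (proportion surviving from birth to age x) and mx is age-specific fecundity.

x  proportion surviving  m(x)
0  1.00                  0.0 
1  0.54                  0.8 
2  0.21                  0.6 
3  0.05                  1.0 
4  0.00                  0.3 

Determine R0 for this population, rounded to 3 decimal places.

0.608

lx·mx by age: 0, 0.432, 0.126, 0.05, 0
R0 = Σ lx·mx = 0.608 → 0.608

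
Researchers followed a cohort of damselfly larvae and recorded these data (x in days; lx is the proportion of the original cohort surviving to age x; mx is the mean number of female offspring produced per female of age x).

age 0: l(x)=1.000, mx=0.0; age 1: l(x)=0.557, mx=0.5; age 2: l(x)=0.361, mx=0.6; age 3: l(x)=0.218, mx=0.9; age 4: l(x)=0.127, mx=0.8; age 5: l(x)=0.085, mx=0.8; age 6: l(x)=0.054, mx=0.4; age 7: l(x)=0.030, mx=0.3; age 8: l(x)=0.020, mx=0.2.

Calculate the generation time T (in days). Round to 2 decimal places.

2.54

lx·mx: 0, 0.2785, 0.2166, 0.1962, 0.1016, 0.068, 0.0216, 0.009, 0.004 → R0 = 0.8955
x·lx·mx: 0, 0.2785, 0.4332, 0.5886, 0.4064, 0.34, 0.1296, 0.063, 0.032 → Σ = 2.2713
T = 2.2713 / 0.8955 = 2.536348… → 2.54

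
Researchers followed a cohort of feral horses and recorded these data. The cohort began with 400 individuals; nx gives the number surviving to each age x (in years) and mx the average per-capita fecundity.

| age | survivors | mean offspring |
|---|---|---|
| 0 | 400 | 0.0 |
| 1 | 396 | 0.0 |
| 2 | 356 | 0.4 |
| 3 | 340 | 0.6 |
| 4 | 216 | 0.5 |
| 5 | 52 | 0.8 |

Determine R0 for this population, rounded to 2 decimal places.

lx = nx/n0 = nx/400: 1, 0.99, 0.89, 0.85, 0.54, 0.13
lx·mx by age: 0, 0, 0.356, 0.51, 0.27, 0.104
R0 = Σ lx·mx = 1.24 → 1.24

1.24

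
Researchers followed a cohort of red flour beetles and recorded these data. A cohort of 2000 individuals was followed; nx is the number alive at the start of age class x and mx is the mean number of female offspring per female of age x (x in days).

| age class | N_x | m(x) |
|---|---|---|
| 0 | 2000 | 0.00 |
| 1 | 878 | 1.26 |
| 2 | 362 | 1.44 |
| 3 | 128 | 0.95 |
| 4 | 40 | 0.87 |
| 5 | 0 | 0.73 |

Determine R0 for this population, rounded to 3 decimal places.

0.892

lx = nx/n0 = nx/2000: 1, 0.439, 0.181, 0.064, 0.02, 0
lx·mx by age: 0, 0.55314, 0.26064, 0.0608, 0.0174, 0
R0 = Σ lx·mx = 0.89198 → 0.892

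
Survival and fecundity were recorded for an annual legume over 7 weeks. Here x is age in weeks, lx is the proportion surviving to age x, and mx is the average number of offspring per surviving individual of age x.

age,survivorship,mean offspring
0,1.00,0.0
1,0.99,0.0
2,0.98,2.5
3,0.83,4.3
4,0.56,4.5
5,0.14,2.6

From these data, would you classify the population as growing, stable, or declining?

R0 = Σ lx·mx = 0 + 0 + 2.45 + 3.569 + 2.52 + 0.364 = 8.903
R0 > 1, so the population is growing.

growing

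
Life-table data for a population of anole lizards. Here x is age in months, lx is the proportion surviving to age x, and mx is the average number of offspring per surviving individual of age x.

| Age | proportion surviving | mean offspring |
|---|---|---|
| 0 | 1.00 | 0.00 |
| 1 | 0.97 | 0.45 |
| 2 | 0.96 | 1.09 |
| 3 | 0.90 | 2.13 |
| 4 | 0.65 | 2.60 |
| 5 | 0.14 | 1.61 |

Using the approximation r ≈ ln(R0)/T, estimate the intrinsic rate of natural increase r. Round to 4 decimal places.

R0 = Σ lx·mx = 0 + 0.4365 + 1.0464 + 1.917 + 1.69 + 0.2254 = 5.3153
Σ x·lx·mx = 16.1673; T = 16.1673/5.3153 = 3.04165…
r ≈ ln(R0)/T = ln(5.3153)/3.04165… = 0.549237… → 0.5492

0.5492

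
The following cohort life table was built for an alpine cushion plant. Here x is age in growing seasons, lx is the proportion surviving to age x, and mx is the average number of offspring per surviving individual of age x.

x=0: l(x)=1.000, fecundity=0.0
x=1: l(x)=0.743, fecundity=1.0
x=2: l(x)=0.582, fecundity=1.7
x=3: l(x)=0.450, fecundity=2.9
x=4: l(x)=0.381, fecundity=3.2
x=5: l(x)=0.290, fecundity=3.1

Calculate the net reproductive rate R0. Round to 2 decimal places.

lx·mx by age: 0, 0.743, 0.9894, 1.305, 1.2192, 0.899
R0 = Σ lx·mx = 5.1556 → 5.16

5.16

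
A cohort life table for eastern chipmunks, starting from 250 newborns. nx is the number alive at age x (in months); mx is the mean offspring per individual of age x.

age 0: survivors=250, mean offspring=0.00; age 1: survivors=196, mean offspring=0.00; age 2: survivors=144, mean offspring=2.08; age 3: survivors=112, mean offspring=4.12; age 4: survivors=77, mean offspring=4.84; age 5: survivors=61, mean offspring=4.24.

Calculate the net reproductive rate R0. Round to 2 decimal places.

lx = nx/n0 = nx/250: 1, 0.784, 0.576, 0.448, 0.308, 0.244
lx·mx by age: 0, 0, 1.19808, 1.84576, 1.49072, 1.03456
R0 = Σ lx·mx = 5.56912 → 5.57

5.57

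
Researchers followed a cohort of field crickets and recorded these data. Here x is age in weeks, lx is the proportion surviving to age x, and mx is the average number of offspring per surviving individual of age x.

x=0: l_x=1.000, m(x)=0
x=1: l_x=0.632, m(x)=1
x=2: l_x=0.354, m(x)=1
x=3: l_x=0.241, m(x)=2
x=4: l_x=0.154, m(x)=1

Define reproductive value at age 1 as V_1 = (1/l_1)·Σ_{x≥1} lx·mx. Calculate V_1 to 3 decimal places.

lx·mx for x ≥ 1: 0.632, 0.354, 0.482, 0.154 → sum = 1.622
V_1 = 1.622 / l_1 = 1.622 / 0.632 = 2.566456… → 2.566

2.566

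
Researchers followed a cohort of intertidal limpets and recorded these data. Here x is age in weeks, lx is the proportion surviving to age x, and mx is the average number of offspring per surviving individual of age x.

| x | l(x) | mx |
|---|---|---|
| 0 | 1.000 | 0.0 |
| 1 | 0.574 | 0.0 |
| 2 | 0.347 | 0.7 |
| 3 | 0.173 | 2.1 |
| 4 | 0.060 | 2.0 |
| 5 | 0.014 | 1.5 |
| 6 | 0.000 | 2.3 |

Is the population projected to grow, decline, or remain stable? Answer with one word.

declining

R0 = Σ lx·mx = 0 + 0 + 0.2429 + 0.3633 + 0.12 + 0.021 + 0 = 0.7472
R0 < 1, so the population is declining.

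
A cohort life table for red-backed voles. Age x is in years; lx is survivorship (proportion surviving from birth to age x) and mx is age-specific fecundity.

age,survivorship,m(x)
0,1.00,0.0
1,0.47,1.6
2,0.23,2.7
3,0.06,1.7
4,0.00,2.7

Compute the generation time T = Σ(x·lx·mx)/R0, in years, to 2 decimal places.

1.56

lx·mx: 0, 0.752, 0.621, 0.102, 0 → R0 = 1.475
x·lx·mx: 0, 0.752, 1.242, 0.306, 0 → Σ = 2.3
T = 2.3 / 1.475 = 1.559322… → 1.56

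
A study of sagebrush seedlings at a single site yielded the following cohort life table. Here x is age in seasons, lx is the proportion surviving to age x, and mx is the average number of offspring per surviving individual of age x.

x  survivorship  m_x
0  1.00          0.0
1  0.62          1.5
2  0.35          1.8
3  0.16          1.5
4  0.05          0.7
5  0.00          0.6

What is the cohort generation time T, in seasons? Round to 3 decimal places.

1.662

lx·mx: 0, 0.93, 0.63, 0.24, 0.035, 0 → R0 = 1.835
x·lx·mx: 0, 0.93, 1.26, 0.72, 0.14, 0 → Σ = 3.05
T = 3.05 / 1.835 = 1.662125… → 1.662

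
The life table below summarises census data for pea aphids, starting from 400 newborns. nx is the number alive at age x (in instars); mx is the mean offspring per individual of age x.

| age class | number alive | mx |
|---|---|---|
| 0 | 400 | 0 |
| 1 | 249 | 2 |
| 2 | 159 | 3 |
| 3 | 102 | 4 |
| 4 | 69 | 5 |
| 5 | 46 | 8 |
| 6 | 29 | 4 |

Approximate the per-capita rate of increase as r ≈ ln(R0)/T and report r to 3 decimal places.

0.574

lx = nx/n0 = nx/400: 1, 0.6225, 0.3975, 0.255, 0.1725, 0.115, 0.0725
R0 = Σ lx·mx = 0 + 1.245 + 1.1925 + 1.02 + 0.8625 + 0.92 + 0.29 = 5.53
Σ x·lx·mx = 16.48; T = 16.48/5.53 = 2.98011…
r ≈ ln(R0)/T = ln(5.53)/2.98011… = 0.57387… → 0.574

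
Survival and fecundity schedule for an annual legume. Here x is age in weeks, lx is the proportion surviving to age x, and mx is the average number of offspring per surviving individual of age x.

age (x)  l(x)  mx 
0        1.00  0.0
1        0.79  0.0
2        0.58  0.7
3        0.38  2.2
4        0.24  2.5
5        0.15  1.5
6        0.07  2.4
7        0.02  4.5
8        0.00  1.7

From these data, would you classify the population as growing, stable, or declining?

growing

R0 = Σ lx·mx = 0 + 0 + 0.406 + 0.836 + 0.6 + 0.225 + 0.168 + 0.09 + 0 = 2.325
R0 > 1, so the population is growing.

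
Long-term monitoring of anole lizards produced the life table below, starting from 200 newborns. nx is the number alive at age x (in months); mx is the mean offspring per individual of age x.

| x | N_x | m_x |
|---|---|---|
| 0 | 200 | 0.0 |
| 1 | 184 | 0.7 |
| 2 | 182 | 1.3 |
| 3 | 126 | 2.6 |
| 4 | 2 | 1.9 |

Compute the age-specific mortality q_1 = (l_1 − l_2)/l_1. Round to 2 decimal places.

lx = nx/n0 = nx/200: 1, 0.92, 0.91, 0.63, 0.01
q_1 = (l_1 − l_2) / l_1 = (0.92 − 0.91) / 0.92
     = 0.01 / 0.92 = 0.01087… → 0.01

0.01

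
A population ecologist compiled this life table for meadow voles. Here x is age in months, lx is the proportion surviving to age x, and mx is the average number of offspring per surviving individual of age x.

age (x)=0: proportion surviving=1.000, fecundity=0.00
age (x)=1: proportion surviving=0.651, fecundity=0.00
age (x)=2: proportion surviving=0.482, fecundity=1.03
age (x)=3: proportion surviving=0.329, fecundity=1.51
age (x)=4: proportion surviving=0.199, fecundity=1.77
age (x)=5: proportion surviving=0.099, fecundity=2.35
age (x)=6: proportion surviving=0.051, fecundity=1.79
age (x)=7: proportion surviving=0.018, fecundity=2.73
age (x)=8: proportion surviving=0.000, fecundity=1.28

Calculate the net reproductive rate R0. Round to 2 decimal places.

lx·mx by age: 0, 0, 0.49646, 0.49679, 0.35223, 0.23265, 0.09129, 0.04914, 0
R0 = Σ lx·mx = 1.71856 → 1.72

1.72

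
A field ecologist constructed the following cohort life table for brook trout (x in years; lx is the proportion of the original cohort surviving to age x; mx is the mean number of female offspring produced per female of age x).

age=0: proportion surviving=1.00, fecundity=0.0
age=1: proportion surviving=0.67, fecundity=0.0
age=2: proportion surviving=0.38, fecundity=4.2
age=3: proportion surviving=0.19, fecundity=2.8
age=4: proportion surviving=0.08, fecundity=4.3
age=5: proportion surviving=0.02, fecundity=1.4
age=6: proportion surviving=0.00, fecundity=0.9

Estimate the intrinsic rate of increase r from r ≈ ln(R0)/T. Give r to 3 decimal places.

R0 = Σ lx·mx = 0 + 0 + 1.596 + 0.532 + 0.344 + 0.028 + 0 = 2.5
Σ x·lx·mx = 6.304; T = 6.304/2.5 = 2.5216
r ≈ ln(R0)/T = ln(2.5)/2.5216 = 0.36338… → 0.363

0.363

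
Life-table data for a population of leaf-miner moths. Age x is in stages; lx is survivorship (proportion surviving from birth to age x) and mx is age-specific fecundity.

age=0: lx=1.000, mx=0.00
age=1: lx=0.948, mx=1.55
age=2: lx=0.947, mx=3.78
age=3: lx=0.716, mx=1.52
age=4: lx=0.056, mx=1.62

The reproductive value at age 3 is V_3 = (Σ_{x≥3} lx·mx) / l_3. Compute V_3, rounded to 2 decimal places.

lx·mx for x ≥ 3: 1.08832, 0.09072 → sum = 1.17904
V_3 = 1.17904 / l_3 = 1.17904 / 0.716 = 1.646704… → 1.65

1.65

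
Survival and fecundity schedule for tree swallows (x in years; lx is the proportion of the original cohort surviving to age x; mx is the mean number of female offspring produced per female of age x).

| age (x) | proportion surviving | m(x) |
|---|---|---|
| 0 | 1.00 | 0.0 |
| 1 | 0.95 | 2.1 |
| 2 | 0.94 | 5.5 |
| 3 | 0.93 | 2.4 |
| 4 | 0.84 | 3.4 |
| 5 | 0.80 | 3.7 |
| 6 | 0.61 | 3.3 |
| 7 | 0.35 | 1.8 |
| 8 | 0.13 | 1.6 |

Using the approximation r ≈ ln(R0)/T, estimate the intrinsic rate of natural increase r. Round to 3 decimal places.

R0 = Σ lx·mx = 0 + 1.995 + 5.17 + 2.232 + 2.856 + 2.96 + 2.013 + 0.63 + 0.208 = 18.064
Σ x·lx·mx = 63.407; T = 63.407/18.064 = 3.51013…
r ≈ ln(R0)/T = ln(18.064)/3.51013… = 0.82445… → 0.824

0.824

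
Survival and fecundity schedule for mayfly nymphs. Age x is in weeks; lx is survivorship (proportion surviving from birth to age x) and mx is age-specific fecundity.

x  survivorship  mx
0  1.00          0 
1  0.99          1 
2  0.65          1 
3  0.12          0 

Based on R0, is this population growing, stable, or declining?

growing

R0 = Σ lx·mx = 0 + 0.99 + 0.65 + 0 = 1.64
R0 > 1, so the population is growing.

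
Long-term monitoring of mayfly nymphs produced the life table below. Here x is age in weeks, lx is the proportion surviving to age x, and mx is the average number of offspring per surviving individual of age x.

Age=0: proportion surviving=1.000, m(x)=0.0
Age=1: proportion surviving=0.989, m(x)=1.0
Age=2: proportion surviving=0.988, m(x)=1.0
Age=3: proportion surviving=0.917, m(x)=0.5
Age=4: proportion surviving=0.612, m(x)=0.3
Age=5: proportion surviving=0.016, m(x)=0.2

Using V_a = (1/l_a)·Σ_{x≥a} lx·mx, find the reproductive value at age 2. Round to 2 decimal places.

lx·mx for x ≥ 2: 0.988, 0.4585, 0.1836, 0.0032 → sum = 1.6333
V_2 = 1.6333 / l_2 = 1.6333 / 0.988 = 1.653138… → 1.65

1.65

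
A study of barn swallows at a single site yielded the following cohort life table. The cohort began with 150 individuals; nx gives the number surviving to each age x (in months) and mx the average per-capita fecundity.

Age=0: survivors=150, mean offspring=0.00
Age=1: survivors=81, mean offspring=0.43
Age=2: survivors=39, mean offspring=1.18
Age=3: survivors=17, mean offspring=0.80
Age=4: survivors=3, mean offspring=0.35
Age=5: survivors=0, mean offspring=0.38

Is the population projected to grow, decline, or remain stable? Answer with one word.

lx = nx/n0 = nx/150: 1, 0.54, 0.26, 0.11333…, 0.02, 0
R0 = Σ lx·mx = 0 + 0.2322 + 0.3068 + 0.090667… + 0.007 + 0 = 0.636667…
R0 < 1, so the population is declining.

declining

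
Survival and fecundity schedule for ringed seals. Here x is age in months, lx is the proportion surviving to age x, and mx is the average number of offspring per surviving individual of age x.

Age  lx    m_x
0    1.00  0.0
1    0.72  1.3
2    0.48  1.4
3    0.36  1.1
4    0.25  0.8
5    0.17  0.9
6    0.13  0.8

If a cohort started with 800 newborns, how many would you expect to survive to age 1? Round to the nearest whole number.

576

Expected survivors = N0 · l_1 = 800 × 0.72 = 576 → 576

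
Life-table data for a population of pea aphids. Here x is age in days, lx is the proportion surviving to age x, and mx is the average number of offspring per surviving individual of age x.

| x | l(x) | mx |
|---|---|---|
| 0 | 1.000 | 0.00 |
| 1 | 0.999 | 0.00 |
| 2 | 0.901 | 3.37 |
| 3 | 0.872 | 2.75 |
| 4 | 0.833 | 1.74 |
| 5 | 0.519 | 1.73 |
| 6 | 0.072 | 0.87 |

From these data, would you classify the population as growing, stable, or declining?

growing

R0 = Σ lx·mx = 0 + 0 + 3.03637 + 2.398 + 1.44942 + 0.89787 + 0.06264 = 7.8443
R0 > 1, so the population is growing.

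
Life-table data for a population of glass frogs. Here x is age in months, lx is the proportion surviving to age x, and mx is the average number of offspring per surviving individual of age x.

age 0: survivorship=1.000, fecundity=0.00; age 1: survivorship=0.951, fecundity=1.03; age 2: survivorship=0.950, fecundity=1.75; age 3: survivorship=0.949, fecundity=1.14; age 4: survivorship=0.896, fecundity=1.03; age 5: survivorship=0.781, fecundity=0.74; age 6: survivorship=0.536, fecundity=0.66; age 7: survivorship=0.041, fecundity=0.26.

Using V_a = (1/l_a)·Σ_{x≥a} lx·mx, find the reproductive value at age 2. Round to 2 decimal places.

4.85

lx·mx for x ≥ 2: 1.6625, 1.08186, 0.92288, 0.57794, 0.35376, 0.01066 → sum = 4.6096
V_2 = 4.6096 / l_2 = 4.6096 / 0.95 = 4.852211… → 4.85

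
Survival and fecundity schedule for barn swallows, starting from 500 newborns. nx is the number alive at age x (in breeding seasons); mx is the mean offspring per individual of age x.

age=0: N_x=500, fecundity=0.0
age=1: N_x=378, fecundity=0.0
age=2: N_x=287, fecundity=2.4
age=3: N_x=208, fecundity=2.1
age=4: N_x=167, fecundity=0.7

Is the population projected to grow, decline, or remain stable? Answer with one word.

lx = nx/n0 = nx/500: 1, 0.756, 0.574, 0.416, 0.334
R0 = Σ lx·mx = 0 + 0 + 1.3776 + 0.8736 + 0.2338 = 2.485
R0 > 1, so the population is growing.

growing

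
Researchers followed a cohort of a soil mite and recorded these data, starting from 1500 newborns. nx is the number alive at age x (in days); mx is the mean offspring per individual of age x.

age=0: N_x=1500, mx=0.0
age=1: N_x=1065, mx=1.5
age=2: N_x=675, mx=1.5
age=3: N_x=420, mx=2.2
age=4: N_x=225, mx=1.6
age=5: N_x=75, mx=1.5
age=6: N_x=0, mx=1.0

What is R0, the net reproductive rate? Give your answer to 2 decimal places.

lx = nx/n0 = nx/1500: 1, 0.71, 0.45, 0.28, 0.15, 0.05, 0
lx·mx by age: 0, 1.065, 0.675, 0.616, 0.24, 0.075, 0
R0 = Σ lx·mx = 2.671 → 2.67

2.67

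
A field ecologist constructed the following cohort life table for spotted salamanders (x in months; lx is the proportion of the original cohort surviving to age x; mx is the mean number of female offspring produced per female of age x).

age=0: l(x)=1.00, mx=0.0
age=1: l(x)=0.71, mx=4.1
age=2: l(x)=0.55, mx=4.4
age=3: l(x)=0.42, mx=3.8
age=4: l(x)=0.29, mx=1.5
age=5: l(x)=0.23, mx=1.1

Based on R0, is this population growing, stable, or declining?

R0 = Σ lx·mx = 0 + 2.911 + 2.42 + 1.596 + 0.435 + 0.253 = 7.615
R0 > 1, so the population is growing.

growing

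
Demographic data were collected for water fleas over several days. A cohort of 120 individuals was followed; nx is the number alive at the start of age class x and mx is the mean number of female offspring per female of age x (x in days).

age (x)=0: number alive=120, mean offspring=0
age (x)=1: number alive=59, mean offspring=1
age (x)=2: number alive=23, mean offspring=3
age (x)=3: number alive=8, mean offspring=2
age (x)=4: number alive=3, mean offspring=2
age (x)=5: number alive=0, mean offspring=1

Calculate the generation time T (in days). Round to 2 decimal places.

1.79

lx = nx/n0 = nx/120: 1, 0.49167…, 0.19167…, 0.06667…, 0.025, 0
lx·mx: 0, 0.491667…, 0.575…, 0.133333…, 0.05, 0 → R0 = 1.25…
x·lx·mx: 0, 0.491667…, 1.15…, 0.4…, 0.2, 0 → Σ = 2.241667…
T = 2.241667… / 1.25… = 1.793333… → 1.79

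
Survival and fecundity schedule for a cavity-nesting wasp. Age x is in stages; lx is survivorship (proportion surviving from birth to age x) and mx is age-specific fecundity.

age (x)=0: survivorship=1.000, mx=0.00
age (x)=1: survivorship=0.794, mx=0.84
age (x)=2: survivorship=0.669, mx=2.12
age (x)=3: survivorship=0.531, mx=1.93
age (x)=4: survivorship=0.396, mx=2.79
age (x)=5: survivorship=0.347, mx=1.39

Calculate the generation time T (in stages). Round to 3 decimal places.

lx·mx: 0, 0.66696, 1.41828, 1.02483, 1.10484, 0.48233 → R0 = 4.69724
x·lx·mx: 0, 0.66696, 2.83656, 3.07449, 4.41936, 2.41165 → Σ = 13.40902
T = 13.40902 / 4.69724 = 2.854659… → 2.855

2.855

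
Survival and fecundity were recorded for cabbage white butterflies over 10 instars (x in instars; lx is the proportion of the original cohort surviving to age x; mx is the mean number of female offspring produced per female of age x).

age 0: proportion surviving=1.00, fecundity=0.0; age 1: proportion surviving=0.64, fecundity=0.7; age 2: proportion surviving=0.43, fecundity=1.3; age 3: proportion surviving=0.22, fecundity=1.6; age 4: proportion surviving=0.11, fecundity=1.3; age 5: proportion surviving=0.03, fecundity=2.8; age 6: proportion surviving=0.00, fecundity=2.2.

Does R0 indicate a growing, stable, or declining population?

growing

R0 = Σ lx·mx = 0 + 0.448 + 0.559 + 0.352 + 0.143 + 0.084 + 0 = 1.586
R0 > 1, so the population is growing.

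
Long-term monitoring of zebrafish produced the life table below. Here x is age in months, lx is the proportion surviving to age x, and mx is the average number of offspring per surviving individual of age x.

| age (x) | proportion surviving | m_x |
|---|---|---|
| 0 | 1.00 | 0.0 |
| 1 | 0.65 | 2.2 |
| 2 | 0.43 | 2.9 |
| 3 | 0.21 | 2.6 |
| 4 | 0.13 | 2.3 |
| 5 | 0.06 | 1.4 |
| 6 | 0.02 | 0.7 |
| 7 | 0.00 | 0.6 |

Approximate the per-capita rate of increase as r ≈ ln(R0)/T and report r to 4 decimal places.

R0 = Σ lx·mx = 0 + 1.43 + 1.247 + 0.546 + 0.299 + 0.084 + 0.014 + 0 = 3.62
Σ x·lx·mx = 7.262; T = 7.262/3.62 = 2.00608…
r ≈ ln(R0)/T = ln(3.62)/2.00608… = 0.641288… → 0.6413

0.6413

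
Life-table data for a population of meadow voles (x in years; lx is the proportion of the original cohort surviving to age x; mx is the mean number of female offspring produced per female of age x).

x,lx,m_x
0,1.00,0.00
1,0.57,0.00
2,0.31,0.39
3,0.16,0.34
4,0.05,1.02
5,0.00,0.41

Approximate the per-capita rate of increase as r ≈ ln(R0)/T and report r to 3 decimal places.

R0 = Σ lx·mx = 0 + 0 + 0.1209 + 0.0544 + 0.051 + 0 = 0.2263
Σ x·lx·mx = 0.609; T = 0.609/0.2263 = 2.69112…
r ≈ ln(R0)/T = ln(0.2263)/2.69112… = -0.55215… → -0.552

-0.552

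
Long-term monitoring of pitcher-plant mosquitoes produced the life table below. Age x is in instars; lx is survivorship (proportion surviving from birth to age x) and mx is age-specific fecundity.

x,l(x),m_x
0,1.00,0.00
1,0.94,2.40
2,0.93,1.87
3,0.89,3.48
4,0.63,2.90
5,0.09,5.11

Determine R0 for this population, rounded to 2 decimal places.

9.38

lx·mx by age: 0, 2.256, 1.7391, 3.0972, 1.827, 0.4599
R0 = Σ lx·mx = 9.3792 → 9.38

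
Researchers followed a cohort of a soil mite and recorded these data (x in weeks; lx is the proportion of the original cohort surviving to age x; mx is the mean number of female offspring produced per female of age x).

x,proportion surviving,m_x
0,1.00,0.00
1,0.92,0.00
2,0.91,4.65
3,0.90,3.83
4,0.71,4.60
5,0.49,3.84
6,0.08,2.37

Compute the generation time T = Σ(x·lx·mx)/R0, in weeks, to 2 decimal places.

lx·mx: 0, 0, 4.2315, 3.447, 3.266, 1.8816, 0.1896 → R0 = 13.0157
x·lx·mx: 0, 0, 8.463, 10.341, 13.064, 9.408, 1.1376 → Σ = 42.4136
T = 42.4136 / 13.0157 = 3.258649… → 3.26

3.26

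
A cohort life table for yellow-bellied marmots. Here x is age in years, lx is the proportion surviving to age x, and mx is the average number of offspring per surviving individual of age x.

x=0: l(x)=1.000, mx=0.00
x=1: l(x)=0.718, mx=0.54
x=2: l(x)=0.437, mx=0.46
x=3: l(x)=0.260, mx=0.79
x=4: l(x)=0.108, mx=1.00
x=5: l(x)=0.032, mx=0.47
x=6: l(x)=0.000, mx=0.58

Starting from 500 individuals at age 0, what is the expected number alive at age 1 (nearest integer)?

Expected survivors = N0 · l_1 = 500 × 0.718 = 359 → 359

359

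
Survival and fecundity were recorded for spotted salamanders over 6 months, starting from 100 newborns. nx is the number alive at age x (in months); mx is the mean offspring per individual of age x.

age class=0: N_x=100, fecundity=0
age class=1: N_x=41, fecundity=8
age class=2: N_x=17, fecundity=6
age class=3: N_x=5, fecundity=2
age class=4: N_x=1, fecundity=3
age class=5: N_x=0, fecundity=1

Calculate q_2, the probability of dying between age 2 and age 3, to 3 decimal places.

lx = nx/n0 = nx/100: 1, 0.41, 0.17, 0.05, 0.01, 0
q_2 = (l_2 − l_3) / l_2 = (0.17 − 0.05) / 0.17
     = 0.12 / 0.17 = 0.705882… → 0.706

0.706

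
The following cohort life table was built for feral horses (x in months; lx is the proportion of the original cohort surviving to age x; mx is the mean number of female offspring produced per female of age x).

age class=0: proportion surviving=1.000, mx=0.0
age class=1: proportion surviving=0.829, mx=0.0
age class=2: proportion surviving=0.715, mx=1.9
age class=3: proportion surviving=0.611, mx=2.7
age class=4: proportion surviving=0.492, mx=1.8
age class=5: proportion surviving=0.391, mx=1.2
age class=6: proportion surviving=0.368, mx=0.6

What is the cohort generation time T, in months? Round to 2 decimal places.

3.25

lx·mx: 0, 0, 1.3585, 1.6497, 0.8856, 0.4692, 0.2208 → R0 = 4.5838
x·lx·mx: 0, 0, 2.717, 4.9491, 3.5424, 2.346, 1.3248 → Σ = 14.8793
T = 14.8793 / 4.5838 = 3.246062… → 3.25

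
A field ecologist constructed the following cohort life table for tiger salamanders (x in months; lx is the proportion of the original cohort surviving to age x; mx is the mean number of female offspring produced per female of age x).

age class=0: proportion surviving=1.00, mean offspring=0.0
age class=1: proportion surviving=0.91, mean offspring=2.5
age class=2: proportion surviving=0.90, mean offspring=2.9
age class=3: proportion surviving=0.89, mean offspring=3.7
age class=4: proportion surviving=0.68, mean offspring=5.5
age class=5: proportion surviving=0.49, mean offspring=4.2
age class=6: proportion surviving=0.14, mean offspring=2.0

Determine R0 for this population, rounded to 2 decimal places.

lx·mx by age: 0, 2.275, 2.61, 3.293, 3.74, 2.058, 0.28
R0 = Σ lx·mx = 14.256 → 14.26

14.26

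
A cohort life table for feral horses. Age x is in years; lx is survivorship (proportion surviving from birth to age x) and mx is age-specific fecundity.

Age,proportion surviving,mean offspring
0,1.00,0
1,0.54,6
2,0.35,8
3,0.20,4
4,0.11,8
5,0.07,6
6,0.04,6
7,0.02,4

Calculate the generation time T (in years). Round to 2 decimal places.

lx·mx: 0, 3.24, 2.8, 0.8, 0.88, 0.42, 0.24, 0.08 → R0 = 8.46
x·lx·mx: 0, 3.24, 5.6, 2.4, 3.52, 2.1, 1.44, 0.56 → Σ = 18.86
T = 18.86 / 8.46 = 2.229314… → 2.23

2.23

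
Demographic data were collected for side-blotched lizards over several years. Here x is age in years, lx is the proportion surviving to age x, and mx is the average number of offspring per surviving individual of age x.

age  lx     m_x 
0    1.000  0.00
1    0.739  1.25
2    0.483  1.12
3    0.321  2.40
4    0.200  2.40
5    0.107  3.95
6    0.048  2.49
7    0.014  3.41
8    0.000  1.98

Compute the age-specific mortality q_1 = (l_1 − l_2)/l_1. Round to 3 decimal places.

q_1 = (l_1 − l_2) / l_1 = (0.739 − 0.483) / 0.739
     = 0.256 / 0.739 = 0.346414… → 0.346

0.346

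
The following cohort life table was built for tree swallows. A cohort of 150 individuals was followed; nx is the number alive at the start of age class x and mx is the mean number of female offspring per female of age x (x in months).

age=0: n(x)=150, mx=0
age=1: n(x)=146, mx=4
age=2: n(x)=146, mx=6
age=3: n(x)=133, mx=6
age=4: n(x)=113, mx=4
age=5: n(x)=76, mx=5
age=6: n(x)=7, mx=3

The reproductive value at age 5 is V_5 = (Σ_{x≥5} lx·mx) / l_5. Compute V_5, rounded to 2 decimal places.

lx = nx/n0 = nx/150: 1, 0.97333…, 0.97333…, 0.88667…, 0.75333…, 0.50667…, 0.04667…
lx·mx for x ≥ 5: 2.533333…, 0.14… → sum = 2.673333…
V_5 = 2.673333… / l_5 = 2.673333… / 0.506667… = 5.276316… → 5.28

5.28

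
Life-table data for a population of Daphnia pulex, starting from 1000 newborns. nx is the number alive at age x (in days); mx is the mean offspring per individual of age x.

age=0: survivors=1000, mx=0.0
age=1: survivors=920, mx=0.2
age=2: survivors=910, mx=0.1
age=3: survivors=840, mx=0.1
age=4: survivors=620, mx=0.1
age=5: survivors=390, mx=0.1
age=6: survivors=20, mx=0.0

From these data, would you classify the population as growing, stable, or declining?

lx = nx/n0 = nx/1000: 1, 0.92, 0.91, 0.84, 0.62, 0.39, 0.02
R0 = Σ lx·mx = 0 + 0.184 + 0.091 + 0.084 + 0.062 + 0.039 + 0 = 0.46
R0 < 1, so the population is declining.

declining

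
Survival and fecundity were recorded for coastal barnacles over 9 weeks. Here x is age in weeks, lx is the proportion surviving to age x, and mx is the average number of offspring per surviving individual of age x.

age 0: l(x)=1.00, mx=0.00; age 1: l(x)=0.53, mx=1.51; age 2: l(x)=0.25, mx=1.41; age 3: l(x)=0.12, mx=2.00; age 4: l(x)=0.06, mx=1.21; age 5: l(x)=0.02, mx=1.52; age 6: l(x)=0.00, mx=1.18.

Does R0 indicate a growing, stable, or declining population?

growing

R0 = Σ lx·mx = 0 + 0.8003 + 0.3525 + 0.24 + 0.0726 + 0.0304 + 0 = 1.4958
R0 > 1, so the population is growing.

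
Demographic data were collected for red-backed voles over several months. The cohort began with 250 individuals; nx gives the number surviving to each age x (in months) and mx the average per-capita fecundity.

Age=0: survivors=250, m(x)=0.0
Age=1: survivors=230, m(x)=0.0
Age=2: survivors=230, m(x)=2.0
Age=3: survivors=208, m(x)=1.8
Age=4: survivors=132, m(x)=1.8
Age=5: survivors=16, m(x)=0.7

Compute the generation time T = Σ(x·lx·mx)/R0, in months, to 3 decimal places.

lx = nx/n0 = nx/250: 1, 0.92, 0.92, 0.832, 0.528, 0.064
lx·mx: 0, 0, 1.84, 1.4976, 0.9504, 0.0448 → R0 = 4.3328
x·lx·mx: 0, 0, 3.68, 4.4928, 3.8016, 0.224 → Σ = 12.1984
T = 12.1984 / 4.3328 = 2.815362… → 2.815

2.815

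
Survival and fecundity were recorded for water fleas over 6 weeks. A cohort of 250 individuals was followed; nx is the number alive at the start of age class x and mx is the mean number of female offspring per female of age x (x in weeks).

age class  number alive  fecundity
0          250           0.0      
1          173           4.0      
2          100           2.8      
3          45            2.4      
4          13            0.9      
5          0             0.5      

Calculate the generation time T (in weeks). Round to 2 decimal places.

1.49

lx = nx/n0 = nx/250: 1, 0.692, 0.4, 0.18, 0.052, 0
lx·mx: 0, 2.768, 1.12, 0.432, 0.0468, 0 → R0 = 4.3668
x·lx·mx: 0, 2.768, 2.24, 1.296, 0.1872, 0 → Σ = 6.4912
T = 6.4912 / 4.3668 = 1.486489… → 1.49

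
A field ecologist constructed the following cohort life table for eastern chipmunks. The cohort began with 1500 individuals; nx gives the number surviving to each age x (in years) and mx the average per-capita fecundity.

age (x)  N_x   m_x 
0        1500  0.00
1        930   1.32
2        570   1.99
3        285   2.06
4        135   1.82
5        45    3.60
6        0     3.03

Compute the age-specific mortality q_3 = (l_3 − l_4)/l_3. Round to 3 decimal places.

lx = nx/n0 = nx/1500: 1, 0.62, 0.38, 0.19, 0.09, 0.03, 0
q_3 = (l_3 − l_4) / l_3 = (0.19 − 0.09) / 0.19
     = 0.1 / 0.19 = 0.526316… → 0.526

0.526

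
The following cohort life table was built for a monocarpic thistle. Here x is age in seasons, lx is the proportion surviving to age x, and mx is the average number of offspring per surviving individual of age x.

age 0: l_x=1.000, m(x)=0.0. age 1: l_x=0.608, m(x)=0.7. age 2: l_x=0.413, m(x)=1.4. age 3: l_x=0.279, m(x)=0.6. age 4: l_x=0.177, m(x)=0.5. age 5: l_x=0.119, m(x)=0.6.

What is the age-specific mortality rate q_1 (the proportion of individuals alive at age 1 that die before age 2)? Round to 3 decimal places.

q_1 = (l_1 − l_2) / l_1 = (0.608 − 0.413) / 0.608
     = 0.195 / 0.608 = 0.320724… → 0.321

0.321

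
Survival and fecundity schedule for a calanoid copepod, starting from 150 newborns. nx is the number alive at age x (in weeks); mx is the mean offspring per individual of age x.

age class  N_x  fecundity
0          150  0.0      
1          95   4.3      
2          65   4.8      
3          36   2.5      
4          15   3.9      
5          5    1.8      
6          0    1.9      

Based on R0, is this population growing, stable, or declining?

growing

lx = nx/n0 = nx/150: 1, 0.63333…, 0.43333…, 0.24, 0.1, 0.03333…, 0
R0 = Σ lx·mx = 0 + 2.723333… + 2.08… + 0.6 + 0.39 + 0.06… + 0 = 5.853333…
R0 > 1, so the population is growing.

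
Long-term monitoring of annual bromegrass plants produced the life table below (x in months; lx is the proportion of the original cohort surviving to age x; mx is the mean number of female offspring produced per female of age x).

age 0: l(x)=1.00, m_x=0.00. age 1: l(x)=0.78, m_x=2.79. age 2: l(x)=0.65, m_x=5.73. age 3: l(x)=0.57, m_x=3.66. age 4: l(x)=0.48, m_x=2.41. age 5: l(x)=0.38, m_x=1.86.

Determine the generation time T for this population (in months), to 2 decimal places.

2.44

lx·mx: 0, 2.1762, 3.7245, 2.0862, 1.1568, 0.7068 → R0 = 9.8505
x·lx·mx: 0, 2.1762, 7.449, 6.2586, 4.6272, 3.534 → Σ = 24.045
T = 24.045 / 9.8505 = 2.440993… → 2.44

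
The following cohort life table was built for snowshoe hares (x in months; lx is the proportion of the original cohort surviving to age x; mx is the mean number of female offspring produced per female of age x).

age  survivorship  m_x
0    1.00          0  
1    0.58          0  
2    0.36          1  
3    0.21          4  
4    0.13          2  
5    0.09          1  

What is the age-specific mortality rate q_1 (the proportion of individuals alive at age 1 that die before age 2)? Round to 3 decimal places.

0.379

q_1 = (l_1 − l_2) / l_1 = (0.58 − 0.36) / 0.58
     = 0.22 / 0.58 = 0.37931… → 0.379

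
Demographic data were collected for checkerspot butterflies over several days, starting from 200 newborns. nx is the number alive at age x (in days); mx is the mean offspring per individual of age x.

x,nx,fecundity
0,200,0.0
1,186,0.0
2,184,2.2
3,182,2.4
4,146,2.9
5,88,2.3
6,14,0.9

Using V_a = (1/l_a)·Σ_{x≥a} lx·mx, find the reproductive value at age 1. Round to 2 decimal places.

7.96

lx = nx/n0 = nx/200: 1, 0.93, 0.92, 0.91, 0.73, 0.44, 0.07
lx·mx for x ≥ 1: 0, 2.024, 2.184, 2.117, 1.012, 0.063 → sum = 7.4
V_1 = 7.4 / l_1 = 7.4 / 0.93 = 7.956989… → 7.96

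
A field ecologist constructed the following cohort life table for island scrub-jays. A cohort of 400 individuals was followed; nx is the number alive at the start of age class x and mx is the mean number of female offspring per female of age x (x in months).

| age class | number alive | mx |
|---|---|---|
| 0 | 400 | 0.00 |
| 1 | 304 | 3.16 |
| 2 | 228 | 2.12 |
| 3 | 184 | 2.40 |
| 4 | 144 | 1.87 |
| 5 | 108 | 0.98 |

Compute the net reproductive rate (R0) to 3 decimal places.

5.652

lx = nx/n0 = nx/400: 1, 0.76, 0.57, 0.46, 0.36, 0.27
lx·mx by age: 0, 2.4016, 1.2084, 1.104, 0.6732, 0.2646
R0 = Σ lx·mx = 5.6518 → 5.652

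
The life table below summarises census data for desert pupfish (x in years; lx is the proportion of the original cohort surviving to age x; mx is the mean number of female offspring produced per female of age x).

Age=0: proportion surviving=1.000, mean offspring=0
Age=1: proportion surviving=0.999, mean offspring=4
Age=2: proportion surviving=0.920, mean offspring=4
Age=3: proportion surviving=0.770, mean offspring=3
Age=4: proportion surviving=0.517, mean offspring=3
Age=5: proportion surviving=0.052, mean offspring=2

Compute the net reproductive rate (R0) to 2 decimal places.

lx·mx by age: 0, 3.996, 3.68, 2.31, 1.551, 0.104
R0 = Σ lx·mx = 11.641 → 11.64

11.64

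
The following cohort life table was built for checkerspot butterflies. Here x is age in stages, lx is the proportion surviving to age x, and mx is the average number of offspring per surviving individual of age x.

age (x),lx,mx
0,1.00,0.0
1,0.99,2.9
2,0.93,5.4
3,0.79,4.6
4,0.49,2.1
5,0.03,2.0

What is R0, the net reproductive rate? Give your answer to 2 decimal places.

12.62

lx·mx by age: 0, 2.871, 5.022, 3.634, 1.029, 0.06
R0 = Σ lx·mx = 12.616 → 12.62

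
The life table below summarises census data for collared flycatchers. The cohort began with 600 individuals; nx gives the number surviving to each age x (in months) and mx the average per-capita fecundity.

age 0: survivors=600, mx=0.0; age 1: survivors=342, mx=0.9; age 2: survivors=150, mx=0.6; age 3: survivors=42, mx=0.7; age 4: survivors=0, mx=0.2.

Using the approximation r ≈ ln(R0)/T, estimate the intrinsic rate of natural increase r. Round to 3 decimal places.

-0.252

lx = nx/n0 = nx/600: 1, 0.57, 0.25, 0.07, 0
R0 = Σ lx·mx = 0 + 0.513 + 0.15 + 0.049 + 0 = 0.712
Σ x·lx·mx = 0.96; T = 0.96/0.712 = 1.34831…
r ≈ ln(R0)/T = ln(0.712)/1.34831… = -0.25193… → -0.252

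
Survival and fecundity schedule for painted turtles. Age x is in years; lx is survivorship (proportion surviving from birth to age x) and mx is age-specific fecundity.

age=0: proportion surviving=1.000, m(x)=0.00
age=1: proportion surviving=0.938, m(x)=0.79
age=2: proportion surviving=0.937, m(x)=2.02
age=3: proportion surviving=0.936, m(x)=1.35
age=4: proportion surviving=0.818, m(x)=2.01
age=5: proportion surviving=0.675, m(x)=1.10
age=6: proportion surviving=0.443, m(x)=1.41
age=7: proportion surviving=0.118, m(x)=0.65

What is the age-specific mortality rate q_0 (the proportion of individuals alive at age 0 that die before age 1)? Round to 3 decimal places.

0.062

q_0 = (l_0 − l_1) / l_0 = (1 − 0.938) / 1
     = 0.062 / 1 = 0.062 → 0.062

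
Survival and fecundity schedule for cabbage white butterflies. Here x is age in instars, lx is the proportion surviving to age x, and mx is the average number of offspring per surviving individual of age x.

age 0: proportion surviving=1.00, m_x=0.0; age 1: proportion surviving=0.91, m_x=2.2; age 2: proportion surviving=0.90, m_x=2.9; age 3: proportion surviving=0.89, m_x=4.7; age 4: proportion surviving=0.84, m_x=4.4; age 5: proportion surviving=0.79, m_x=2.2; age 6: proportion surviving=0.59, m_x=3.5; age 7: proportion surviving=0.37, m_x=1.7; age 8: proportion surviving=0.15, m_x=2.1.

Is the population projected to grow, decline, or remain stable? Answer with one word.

growing

R0 = Σ lx·mx = 0 + 2.002 + 2.61 + 4.183 + 3.696 + 1.738 + 2.065 + 0.629 + 0.315 = 17.238
R0 > 1, so the population is growing.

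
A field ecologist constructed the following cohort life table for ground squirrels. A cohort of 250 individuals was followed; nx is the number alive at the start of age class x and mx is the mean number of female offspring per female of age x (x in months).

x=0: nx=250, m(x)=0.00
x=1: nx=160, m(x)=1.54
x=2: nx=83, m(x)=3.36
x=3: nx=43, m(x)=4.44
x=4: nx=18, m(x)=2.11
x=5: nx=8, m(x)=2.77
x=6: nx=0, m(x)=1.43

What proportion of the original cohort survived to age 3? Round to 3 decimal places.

0.172

l_3 = n_3/n_0 = 43/250 = 0.172 → 0.172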